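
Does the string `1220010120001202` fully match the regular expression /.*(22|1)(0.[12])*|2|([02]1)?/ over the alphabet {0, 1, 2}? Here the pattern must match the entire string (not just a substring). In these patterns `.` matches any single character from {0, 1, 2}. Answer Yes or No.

No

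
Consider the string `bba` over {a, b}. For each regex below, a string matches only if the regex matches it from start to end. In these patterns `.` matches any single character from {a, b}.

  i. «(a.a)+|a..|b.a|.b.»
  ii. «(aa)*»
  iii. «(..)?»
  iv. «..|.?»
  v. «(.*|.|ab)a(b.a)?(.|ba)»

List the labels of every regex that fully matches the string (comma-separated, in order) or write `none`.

i → match
ii → no match
iii → no match
iv → no match
v → no match

i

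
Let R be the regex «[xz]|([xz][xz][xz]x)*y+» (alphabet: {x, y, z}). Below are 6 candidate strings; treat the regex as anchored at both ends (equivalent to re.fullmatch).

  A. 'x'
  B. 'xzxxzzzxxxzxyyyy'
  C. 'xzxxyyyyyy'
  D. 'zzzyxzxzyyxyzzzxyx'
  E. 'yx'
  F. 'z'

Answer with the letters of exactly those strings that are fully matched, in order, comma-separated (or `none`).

A. 'x' → match
B → match
C. 'xzxxyyyyyy' → match
D → no match
E. 'yx' → no match
F. 'z' → match

A, B, C, F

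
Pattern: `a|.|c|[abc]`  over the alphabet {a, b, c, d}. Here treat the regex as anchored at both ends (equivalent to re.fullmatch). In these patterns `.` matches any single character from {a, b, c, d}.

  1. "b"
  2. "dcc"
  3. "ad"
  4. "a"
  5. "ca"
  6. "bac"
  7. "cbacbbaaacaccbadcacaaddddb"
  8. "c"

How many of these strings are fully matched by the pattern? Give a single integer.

3

1 → match
2 → no match
3 → no match
4 → match
5 → no match
6 → no match
7 → no match
8 → match
Total matched: 3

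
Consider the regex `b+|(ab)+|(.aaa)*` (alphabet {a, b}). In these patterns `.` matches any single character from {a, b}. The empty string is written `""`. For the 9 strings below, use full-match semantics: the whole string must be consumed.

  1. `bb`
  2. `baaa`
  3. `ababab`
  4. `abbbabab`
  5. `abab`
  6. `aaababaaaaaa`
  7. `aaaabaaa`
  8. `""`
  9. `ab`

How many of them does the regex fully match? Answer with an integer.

7

1 → match
2 → match
3 → match
4 → no match
5 → match
6 → no match
7 → match
8 → match
9 → match
Total matched: 7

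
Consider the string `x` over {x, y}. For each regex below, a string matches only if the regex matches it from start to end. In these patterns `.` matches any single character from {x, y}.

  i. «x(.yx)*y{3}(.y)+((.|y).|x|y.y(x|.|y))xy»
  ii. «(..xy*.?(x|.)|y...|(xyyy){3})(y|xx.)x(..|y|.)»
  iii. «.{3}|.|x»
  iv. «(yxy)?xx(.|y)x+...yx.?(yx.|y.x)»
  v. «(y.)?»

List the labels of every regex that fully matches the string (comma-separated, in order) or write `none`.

iii

i → no match — must end with `xy`
ii → no match
iii → match
iv → no match
v → no match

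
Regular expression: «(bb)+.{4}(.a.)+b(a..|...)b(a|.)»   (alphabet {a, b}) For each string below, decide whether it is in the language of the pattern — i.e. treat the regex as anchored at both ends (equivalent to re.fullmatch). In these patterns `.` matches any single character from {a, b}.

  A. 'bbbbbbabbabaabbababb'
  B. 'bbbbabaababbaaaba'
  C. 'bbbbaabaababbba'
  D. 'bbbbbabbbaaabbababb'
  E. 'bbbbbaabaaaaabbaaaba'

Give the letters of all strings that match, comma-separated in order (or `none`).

A → match
B → match
C → match
D → no match
E → match

A, B, C, E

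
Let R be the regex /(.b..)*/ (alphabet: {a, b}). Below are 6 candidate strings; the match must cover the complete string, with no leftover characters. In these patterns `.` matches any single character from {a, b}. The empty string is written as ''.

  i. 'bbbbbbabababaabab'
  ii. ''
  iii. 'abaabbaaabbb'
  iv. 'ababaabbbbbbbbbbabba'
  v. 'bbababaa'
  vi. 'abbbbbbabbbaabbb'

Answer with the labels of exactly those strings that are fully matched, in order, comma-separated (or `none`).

i → no match
ii. '' → match
iii. 'abaabbaaabbb' → match
iv → no match
v. 'bbababaa' → match
vi → match

ii, iii, v, vi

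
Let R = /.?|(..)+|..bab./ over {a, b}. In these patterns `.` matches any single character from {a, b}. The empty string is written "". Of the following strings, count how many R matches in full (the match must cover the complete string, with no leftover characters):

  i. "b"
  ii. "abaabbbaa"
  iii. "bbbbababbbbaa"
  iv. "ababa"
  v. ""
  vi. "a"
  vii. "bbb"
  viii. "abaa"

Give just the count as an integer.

4

i. "b" → match
ii. "abaabbbaa" → no match
iii → no match
iv. "ababa" → no match
v. "" → match
vi. "a" → match
vii. "bbb" → no match
viii. "abaa" → match
Total matched: 4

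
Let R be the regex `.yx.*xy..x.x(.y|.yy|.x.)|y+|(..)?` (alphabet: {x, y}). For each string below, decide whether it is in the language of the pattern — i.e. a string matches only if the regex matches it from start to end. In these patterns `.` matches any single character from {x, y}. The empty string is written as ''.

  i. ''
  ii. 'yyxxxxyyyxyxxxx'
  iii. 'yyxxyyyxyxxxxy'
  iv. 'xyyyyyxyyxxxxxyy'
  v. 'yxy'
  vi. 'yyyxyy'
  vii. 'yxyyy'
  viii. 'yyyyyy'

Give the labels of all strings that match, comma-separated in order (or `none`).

i → match
ii → match
iii → no match
iv → no match
v → no match
vi → no match
vii → no match
viii → match

i, ii, viii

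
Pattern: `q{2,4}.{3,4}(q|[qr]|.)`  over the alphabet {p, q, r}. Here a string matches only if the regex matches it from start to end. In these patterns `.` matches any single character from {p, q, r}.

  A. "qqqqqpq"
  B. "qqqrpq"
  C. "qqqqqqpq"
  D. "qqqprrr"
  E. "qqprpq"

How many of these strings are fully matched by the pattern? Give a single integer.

A. "qqqqqpq" → match
B. "qqqrpq" → match
C. "qqqqqqpq" → match
D. "qqqprrr" → match
E. "qqprpq" → match
Total matched: 5

5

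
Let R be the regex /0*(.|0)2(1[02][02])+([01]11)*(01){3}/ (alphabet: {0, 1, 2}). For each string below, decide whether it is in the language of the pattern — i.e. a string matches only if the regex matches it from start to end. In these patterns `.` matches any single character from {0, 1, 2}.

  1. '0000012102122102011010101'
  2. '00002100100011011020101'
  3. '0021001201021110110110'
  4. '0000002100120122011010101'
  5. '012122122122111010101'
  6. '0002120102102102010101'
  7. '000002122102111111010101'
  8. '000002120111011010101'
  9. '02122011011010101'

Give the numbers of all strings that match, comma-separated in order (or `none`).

1 → match
2 → no match
3 → no match — must end with '01'
4 → match
5 → match
6 → match
7 → match
8 → match
9 → match

1, 4, 5, 6, 7, 8, 9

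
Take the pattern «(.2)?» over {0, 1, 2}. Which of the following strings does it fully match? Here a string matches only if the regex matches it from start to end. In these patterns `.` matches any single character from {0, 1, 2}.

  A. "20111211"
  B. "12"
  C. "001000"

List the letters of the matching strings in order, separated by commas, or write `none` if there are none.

B

A → no match
B → match
C → no match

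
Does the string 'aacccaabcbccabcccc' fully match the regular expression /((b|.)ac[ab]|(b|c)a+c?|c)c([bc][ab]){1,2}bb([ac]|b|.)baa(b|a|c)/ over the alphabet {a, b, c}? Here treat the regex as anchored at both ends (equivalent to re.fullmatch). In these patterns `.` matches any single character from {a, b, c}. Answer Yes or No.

No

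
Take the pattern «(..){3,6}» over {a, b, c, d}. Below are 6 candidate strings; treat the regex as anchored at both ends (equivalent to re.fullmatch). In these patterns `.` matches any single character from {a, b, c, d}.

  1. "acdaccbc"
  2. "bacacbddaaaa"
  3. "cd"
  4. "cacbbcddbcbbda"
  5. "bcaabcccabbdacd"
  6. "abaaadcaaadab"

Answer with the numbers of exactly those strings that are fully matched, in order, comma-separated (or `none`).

1, 2

1. "acdaccbc" → match
2. "bacacbddaaaa" → match
3. "cd" → no match
4 → no match
5 → no match
6 → no match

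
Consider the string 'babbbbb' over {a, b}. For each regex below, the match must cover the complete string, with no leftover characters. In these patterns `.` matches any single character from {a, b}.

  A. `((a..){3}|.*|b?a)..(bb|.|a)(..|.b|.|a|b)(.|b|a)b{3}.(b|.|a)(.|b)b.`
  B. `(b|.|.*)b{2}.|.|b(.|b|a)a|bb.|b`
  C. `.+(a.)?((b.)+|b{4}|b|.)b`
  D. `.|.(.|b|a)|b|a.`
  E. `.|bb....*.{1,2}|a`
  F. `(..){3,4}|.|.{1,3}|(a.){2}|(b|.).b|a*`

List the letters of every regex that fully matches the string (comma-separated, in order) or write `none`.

B, C

A → no match
B → match
C → match
D → no match
E → no match
F → no match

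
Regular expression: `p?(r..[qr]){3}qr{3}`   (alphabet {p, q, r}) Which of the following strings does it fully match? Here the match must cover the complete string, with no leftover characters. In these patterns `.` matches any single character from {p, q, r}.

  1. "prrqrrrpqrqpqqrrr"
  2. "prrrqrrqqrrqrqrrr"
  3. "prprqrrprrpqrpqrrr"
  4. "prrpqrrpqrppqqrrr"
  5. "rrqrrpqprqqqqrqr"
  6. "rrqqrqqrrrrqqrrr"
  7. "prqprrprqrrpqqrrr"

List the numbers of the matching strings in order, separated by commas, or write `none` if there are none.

1, 2, 4, 6, 7

1 → match
2 → match
3 → no match
4 → match
5 → no match
6 → match
7 → match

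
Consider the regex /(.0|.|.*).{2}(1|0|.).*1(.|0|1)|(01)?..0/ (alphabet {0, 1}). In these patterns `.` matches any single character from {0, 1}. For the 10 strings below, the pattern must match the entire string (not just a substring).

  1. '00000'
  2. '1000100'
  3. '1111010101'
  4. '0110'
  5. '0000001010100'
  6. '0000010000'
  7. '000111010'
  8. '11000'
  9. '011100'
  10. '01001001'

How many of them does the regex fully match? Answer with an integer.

1. '00000' → no match
2. '1000100' → no match
3. '1111010101' → no match
4. '0110' → no match
5 → no match
6. '0000010000' → no match
7. '000111010' → match
8. '11000' → no match
9. '011100' → no match
10. '01001001' → no match
Total matched: 1

1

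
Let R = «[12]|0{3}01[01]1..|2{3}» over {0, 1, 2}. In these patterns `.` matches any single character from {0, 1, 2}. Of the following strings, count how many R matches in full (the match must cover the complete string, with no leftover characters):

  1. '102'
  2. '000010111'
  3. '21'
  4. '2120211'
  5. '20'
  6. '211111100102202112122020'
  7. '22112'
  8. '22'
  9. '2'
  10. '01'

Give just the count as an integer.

2

1 → no match
2 → match
3 → no match
4 → no match
5 → no match
6 → no match
7 → no match
8 → no match
9 → match
10 → no match
Total matched: 2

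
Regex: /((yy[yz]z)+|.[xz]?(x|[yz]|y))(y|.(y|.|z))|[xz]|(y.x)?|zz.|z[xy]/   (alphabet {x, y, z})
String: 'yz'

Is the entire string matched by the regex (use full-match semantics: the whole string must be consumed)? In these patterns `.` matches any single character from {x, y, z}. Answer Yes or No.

No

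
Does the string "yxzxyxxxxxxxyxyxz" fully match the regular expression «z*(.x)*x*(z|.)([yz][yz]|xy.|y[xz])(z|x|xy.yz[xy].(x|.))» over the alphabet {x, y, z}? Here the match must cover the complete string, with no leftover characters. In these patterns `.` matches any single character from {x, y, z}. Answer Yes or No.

Yes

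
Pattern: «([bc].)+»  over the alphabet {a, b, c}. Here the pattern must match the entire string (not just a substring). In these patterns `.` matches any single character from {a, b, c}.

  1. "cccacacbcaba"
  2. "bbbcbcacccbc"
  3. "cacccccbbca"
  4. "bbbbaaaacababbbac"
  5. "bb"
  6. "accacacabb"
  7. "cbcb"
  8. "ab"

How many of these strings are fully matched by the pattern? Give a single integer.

1 → match
2 → no match
3 → no match
4 → no match
5 → match
6 → no match
7 → match
8 → no match
Total matched: 3

3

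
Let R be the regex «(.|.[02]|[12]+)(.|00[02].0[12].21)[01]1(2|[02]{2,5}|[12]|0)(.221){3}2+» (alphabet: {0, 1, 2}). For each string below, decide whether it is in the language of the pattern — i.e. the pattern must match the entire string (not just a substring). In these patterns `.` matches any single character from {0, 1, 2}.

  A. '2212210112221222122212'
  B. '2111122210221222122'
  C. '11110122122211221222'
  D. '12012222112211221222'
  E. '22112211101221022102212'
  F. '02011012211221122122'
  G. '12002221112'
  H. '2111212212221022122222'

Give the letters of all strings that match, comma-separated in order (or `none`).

A, B, C, D, E, F, H

A → match
B → match
C → match
D → match
E → match
F → match
G → no match
H → match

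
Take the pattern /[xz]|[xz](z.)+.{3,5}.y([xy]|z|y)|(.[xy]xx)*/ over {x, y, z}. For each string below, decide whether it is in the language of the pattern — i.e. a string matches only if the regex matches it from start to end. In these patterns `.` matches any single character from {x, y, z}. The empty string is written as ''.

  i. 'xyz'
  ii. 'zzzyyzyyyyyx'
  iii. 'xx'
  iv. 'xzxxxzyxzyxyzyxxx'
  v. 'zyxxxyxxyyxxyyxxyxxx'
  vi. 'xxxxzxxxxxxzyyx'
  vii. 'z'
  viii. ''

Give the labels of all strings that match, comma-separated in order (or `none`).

v, vii, viii

i → no match
ii → no match
iii → no match
iv → no match
v → match
vi → no match
vii → match
viii → match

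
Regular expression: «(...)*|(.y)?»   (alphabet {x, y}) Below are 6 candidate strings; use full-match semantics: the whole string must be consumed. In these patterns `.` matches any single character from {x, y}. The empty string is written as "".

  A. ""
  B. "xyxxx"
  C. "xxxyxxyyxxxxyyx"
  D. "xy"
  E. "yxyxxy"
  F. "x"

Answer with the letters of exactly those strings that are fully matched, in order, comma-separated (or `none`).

A, C, D, E

A → match
B → no match
C → match
D → match
E → match
F → no match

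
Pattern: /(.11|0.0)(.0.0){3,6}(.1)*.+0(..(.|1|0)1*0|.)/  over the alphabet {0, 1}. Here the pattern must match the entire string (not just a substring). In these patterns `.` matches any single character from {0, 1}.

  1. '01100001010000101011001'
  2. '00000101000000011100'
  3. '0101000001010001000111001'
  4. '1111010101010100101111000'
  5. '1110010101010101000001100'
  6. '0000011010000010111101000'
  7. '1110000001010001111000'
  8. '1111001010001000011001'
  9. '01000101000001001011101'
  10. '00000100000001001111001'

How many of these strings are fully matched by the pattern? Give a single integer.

1 → no match
2 → match
3 → match
4 → match
5 → match
6 → no match
7 → match
8 → no match
9 → match
10 → match
Total matched: 7

7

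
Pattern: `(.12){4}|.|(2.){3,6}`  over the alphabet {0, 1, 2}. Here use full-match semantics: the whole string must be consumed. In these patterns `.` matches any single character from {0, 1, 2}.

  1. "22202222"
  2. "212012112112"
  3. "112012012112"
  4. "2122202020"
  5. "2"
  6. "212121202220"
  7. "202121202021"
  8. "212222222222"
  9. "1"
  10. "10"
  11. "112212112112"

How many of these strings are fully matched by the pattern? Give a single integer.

10

1 → match
2 → match
3 → match
4 → match
5 → match
6 → match
7 → match
8 → match
9 → match
10 → no match
11 → match
Total matched: 10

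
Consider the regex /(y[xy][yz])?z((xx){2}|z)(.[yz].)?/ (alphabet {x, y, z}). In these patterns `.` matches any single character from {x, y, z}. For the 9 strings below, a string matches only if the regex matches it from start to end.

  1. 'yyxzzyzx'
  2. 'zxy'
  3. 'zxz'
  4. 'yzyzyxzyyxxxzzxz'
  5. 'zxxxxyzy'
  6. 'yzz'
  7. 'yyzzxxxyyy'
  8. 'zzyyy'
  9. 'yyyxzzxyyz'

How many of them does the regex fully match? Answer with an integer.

1 → no match
2 → no match
3 → no match
4 → no match
5 → match
6 → no match
7 → no match
8 → match
9 → no match
Total matched: 2

2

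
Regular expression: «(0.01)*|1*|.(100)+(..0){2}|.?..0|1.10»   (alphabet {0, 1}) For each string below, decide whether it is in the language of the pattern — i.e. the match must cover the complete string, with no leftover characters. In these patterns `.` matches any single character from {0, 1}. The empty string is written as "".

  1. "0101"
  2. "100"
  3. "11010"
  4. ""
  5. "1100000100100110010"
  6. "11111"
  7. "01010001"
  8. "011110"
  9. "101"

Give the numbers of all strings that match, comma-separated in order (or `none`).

1 → match
2 → match
3 → no match
4 → match
5 → no match
6 → match
7 → match
8 → no match
9 → no match

1, 2, 4, 6, 7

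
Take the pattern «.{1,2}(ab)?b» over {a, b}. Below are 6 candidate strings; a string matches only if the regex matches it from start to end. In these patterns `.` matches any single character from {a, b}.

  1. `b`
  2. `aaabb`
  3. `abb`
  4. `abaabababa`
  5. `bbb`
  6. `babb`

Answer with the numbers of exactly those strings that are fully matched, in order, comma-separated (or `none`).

2, 3, 5, 6

1 → no match
2 → match
3 → match
4 → no match — must end with `b`
5 → match
6 → match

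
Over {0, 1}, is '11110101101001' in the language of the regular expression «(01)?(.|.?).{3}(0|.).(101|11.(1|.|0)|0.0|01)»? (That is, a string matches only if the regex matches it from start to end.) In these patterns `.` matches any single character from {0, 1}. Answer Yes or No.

No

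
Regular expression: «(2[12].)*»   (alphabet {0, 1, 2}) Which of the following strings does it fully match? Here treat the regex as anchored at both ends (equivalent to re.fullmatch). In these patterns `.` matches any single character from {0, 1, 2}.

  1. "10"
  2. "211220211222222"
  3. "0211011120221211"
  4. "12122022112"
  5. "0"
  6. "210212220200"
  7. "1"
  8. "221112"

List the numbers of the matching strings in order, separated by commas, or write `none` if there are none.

1. "10" → no match
2 → match
3 → no match
4. "12122022112" → no match
5. "0" → no match
6. "210212220200" → no match
7. "1" → no match
8. "221112" → no match

2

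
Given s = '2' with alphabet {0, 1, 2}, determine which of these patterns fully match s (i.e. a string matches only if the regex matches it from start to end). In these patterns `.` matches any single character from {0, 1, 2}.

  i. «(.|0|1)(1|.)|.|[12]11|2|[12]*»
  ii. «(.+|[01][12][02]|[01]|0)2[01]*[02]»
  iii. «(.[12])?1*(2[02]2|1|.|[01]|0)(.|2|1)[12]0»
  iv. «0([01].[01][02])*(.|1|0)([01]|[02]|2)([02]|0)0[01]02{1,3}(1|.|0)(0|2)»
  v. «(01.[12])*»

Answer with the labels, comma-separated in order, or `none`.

i

i → match
ii → no match
iii → no match — must end with '0'
iv → no match — must start with '0'
v → no match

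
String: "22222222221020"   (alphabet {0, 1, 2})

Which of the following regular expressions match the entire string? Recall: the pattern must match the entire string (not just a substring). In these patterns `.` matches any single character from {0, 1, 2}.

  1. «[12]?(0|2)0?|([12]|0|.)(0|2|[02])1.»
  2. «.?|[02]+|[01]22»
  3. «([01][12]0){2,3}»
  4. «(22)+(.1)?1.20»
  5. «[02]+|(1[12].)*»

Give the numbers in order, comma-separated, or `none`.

4

1 → no match
2 → no match
3 → no match
4 → match
5 → no match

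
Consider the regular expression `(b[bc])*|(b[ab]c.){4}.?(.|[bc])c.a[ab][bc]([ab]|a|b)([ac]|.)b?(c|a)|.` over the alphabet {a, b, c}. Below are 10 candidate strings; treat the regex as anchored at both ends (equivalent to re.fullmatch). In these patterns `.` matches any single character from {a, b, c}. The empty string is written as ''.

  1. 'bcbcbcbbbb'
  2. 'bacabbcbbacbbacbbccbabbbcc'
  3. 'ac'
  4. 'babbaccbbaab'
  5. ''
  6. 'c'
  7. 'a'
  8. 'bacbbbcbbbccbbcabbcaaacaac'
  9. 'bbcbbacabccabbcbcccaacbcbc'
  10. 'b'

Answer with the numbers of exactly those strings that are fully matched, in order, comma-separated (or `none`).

1 → match
2 → match
3 → no match
4 → no match
5 → match
6 → match
7 → match
8 → match
9 → no match
10 → match

1, 2, 5, 6, 7, 8, 10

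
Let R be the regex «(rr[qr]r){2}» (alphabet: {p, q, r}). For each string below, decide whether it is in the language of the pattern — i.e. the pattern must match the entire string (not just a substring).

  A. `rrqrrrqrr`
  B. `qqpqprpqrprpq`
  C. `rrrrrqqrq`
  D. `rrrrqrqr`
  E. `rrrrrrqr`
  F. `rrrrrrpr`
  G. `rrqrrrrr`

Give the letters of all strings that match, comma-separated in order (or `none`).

A → no match
B → no match — must start with `rr`
C → no match — must end with `r`
D → no match
E → match
F → no match
G → match

E, G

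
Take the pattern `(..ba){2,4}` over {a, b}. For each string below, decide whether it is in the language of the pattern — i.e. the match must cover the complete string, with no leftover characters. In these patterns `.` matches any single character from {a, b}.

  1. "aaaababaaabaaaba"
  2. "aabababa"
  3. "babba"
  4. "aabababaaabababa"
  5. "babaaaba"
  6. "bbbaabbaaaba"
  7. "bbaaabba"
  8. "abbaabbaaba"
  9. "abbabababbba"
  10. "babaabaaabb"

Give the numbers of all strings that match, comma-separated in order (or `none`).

2, 4, 5, 6, 9

1 → no match
2. "aabababa" → match
3. "babba" → no match
4 → match
5. "babaaaba" → match
6. "bbbaabbaaaba" → match
7. "bbaaabba" → no match
8. "abbaabbaaba" → no match
9. "abbabababbba" → match
10. "babaabaaabb" → no match — must end with "ba"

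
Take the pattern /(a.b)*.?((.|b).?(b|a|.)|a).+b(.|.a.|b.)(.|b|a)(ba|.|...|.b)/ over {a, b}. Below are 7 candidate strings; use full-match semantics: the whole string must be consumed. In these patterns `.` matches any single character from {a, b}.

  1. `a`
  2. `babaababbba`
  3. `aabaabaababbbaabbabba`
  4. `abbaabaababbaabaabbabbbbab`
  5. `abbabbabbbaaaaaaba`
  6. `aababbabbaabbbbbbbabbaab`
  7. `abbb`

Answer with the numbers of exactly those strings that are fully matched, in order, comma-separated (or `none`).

2, 3, 4, 6

1. `a` → no match
2. `babaababbba` → match
3 → match
4 → match
5 → no match
6 → match
7. `abbb` → no match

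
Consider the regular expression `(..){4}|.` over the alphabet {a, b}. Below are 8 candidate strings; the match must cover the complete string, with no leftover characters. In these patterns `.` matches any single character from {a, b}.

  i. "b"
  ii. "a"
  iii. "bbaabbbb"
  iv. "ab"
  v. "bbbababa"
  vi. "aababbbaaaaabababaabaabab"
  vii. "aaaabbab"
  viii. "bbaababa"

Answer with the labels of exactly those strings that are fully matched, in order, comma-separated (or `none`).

i, ii, iii, v, vii, viii

i → match
ii → match
iii → match
iv → no match
v → match
vi → no match
vii → match
viii → match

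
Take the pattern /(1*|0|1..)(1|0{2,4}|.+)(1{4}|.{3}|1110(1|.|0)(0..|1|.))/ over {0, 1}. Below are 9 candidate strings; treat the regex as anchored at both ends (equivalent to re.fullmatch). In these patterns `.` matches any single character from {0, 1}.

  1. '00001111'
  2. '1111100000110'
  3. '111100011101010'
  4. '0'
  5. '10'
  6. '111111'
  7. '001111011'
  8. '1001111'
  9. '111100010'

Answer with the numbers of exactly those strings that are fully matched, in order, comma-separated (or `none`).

1, 2, 3, 6, 7, 8, 9

1 → match
2 → match
3 → match
4 → no match
5 → no match
6 → match
7 → match
8 → match
9 → match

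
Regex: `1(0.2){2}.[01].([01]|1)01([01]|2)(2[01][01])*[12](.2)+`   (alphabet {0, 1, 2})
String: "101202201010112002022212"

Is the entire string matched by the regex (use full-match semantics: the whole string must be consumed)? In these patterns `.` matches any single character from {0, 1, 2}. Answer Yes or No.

Yes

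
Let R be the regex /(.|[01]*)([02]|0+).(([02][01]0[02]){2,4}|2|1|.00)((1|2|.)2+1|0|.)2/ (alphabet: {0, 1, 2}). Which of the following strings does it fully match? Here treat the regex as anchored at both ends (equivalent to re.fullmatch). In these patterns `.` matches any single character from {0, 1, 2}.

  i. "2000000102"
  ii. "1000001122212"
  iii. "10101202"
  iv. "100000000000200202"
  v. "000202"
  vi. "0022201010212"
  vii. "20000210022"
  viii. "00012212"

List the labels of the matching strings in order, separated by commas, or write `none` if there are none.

i. "2000000102" → match
ii → match
iii. "10101202" → match
iv → match
v. "000202" → match
vi → no match
vii. "20000210022" → match
viii. "00012212" → match

i, ii, iii, iv, v, vii, viii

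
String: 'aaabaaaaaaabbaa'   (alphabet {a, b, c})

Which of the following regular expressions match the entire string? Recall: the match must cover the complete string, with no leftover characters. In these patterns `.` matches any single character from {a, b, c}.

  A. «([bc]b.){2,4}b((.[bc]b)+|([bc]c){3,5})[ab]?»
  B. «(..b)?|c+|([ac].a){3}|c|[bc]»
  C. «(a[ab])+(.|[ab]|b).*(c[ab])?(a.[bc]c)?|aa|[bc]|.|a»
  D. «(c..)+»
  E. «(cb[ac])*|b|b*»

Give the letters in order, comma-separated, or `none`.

C

A → no match
B → no match
C → match
D → no match — must start with 'c'
E → no match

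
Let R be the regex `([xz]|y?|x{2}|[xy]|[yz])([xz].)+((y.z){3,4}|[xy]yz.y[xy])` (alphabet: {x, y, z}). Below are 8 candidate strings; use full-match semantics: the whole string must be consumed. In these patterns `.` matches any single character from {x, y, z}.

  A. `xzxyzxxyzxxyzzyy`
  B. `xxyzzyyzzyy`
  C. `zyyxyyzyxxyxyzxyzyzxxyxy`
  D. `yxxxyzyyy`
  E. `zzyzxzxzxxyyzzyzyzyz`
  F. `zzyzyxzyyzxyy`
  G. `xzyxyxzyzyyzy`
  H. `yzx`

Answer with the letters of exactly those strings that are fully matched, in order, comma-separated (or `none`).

A → match
B → match
C → no match
D → match
E → no match
F → match
G → no match
H → no match

A, B, D, F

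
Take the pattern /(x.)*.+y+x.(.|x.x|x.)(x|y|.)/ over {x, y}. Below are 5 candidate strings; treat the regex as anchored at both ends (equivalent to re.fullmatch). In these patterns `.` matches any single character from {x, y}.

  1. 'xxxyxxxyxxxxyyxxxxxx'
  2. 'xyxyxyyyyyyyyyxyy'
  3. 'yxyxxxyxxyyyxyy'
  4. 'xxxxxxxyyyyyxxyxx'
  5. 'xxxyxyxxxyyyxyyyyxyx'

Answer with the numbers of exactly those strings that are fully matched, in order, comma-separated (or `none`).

1 → match
2 → no match
3 → no match
4 → no match
5 → no match

1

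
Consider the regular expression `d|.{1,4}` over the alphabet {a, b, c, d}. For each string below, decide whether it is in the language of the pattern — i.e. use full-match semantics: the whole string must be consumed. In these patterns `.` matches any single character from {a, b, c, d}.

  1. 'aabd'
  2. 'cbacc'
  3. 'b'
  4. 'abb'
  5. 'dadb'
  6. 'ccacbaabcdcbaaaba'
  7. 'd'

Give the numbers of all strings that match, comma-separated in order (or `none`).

1 → match
2 → no match
3 → match
4 → match
5 → match
6 → no match
7 → match

1, 3, 4, 5, 7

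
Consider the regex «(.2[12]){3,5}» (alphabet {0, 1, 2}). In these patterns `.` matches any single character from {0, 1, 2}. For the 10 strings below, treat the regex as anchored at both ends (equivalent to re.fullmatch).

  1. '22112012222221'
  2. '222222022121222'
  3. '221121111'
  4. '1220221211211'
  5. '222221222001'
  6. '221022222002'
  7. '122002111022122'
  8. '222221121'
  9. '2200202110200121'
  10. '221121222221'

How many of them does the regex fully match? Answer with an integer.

3

1 → no match
2 → match
3. '221121111' → no match
4 → no match
5. '222221222001' → no match
6. '221022222002' → no match
7 → no match
8. '222221121' → match
9 → no match
10. '221121222221' → match
Total matched: 3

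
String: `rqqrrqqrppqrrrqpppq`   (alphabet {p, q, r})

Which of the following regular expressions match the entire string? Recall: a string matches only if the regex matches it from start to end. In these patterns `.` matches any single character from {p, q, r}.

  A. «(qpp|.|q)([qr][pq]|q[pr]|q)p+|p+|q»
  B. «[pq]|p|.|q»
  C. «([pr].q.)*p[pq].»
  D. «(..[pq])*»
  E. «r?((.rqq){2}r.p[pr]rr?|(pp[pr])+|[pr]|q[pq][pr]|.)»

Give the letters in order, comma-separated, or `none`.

A → no match
B → no match
C → match
D → no match
E → no match

C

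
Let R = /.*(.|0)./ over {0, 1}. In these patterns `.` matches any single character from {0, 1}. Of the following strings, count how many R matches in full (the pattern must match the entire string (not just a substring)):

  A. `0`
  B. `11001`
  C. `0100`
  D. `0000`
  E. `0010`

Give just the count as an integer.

A. `0` → no match
B. `11001` → match
C. `0100` → match
D. `0000` → match
E. `0010` → match
Total matched: 4

4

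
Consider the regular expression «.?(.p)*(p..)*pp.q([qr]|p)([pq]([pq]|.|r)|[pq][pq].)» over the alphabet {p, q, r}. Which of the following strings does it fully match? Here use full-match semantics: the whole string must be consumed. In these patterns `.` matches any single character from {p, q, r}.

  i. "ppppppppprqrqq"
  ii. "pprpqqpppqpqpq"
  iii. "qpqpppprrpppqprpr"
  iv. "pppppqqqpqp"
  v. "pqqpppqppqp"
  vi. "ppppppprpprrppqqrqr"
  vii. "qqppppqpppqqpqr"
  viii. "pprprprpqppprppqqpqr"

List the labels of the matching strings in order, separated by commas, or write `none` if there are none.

i → match
ii → match
iii → no match
iv → match
v → match
vi → match
vii → match
viii → match

i, ii, iv, v, vi, vii, viii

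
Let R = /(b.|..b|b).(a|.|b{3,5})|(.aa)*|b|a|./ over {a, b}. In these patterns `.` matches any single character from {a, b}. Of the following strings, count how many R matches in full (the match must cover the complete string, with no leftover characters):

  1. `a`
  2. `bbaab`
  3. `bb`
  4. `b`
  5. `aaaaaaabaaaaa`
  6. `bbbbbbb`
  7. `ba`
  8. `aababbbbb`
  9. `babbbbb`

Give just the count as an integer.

1 → match
2 → no match
3 → no match
4 → match
5 → no match
6 → match
7 → no match
8 → match
9 → match
Total matched: 5

5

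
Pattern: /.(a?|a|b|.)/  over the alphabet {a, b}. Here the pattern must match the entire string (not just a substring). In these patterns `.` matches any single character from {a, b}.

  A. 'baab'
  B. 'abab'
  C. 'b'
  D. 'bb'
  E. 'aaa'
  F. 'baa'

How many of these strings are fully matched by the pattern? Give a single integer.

A → no match
B → no match
C → match
D → match
E → no match
F → no match
Total matched: 2

2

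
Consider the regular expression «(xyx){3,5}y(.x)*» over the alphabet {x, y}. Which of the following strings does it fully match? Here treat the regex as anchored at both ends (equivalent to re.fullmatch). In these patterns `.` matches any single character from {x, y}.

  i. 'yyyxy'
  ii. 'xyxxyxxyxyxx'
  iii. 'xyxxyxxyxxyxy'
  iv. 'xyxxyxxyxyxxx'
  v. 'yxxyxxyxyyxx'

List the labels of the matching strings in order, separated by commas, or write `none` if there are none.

i → no match — must start with 'xyx'
ii → match
iii → match
iv → no match
v → no match — must start with 'xyx'

ii, iii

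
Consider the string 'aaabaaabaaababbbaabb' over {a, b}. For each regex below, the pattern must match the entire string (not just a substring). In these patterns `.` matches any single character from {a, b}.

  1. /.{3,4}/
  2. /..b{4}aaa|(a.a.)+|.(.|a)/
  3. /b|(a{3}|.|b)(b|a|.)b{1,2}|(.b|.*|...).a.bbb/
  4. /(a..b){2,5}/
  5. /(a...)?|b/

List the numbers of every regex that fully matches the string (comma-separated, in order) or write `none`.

1 → no match
2 → no match
3 → no match
4 → match
5 → no match

4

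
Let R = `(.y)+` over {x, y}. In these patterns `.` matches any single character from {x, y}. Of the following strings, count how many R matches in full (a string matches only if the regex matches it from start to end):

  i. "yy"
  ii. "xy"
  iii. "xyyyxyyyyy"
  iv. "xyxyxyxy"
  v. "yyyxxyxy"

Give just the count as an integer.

i. "yy" → match
ii. "xy" → match
iii. "xyyyxyyyyy" → match
iv. "xyxyxyxy" → match
v. "yyyxxyxy" → no match
Total matched: 4

4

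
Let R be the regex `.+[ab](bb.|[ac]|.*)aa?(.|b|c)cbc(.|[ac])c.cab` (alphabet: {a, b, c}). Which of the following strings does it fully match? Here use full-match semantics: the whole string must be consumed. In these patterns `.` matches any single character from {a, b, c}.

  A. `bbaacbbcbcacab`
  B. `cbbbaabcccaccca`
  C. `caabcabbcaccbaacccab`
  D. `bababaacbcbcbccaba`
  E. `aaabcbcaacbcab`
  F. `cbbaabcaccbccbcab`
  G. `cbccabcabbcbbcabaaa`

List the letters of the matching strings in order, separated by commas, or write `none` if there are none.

none

A → no match
B → no match — must end with `cab`
C → no match
D → no match — must end with `cab`
E → no match
F → no match
G → no match — must end with `cab`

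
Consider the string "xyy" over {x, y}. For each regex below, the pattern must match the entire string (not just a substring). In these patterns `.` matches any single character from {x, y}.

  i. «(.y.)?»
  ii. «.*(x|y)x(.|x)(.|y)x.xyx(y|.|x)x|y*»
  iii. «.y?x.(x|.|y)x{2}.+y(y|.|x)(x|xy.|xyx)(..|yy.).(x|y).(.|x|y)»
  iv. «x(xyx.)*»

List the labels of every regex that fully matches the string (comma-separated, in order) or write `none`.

i → match
ii → no match
iii → no match
iv → no match

i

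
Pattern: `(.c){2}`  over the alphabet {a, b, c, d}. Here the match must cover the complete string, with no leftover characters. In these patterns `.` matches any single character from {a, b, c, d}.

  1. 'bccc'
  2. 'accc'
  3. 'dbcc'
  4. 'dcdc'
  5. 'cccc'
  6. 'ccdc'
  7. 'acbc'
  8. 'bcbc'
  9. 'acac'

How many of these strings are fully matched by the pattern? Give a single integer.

8

1. 'bccc' → match
2. 'accc' → match
3. 'dbcc' → no match
4. 'dcdc' → match
5. 'cccc' → match
6. 'ccdc' → match
7. 'acbc' → match
8. 'bcbc' → match
9. 'acac' → match
Total matched: 8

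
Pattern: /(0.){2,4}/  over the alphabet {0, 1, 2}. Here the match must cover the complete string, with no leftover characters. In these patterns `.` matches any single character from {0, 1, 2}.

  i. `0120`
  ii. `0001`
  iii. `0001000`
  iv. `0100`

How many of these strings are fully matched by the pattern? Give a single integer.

2

i → no match
ii → match
iii → no match
iv → match
Total matched: 2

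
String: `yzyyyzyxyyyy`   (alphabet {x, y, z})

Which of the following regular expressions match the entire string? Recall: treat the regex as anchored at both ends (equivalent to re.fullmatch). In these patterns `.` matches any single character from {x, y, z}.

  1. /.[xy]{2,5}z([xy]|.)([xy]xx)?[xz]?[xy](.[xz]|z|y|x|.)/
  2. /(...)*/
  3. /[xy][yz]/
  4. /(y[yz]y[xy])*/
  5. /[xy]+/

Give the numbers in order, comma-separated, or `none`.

2, 4

1 → no match
2 → match
3 → no match
4 → match
5 → no match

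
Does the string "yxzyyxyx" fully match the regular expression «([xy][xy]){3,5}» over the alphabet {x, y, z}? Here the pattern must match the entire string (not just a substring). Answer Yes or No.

No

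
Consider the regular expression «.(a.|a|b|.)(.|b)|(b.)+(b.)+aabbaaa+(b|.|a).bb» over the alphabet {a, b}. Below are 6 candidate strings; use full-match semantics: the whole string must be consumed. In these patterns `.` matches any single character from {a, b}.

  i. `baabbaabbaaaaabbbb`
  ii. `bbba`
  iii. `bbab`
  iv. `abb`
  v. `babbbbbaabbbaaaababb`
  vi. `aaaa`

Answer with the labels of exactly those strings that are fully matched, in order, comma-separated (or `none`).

i → no match
ii → no match
iii → no match
iv → match
v → no match
vi → match

iv, vi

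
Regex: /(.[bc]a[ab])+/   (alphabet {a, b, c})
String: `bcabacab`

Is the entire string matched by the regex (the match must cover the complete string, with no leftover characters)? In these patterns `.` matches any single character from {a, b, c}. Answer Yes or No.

Yes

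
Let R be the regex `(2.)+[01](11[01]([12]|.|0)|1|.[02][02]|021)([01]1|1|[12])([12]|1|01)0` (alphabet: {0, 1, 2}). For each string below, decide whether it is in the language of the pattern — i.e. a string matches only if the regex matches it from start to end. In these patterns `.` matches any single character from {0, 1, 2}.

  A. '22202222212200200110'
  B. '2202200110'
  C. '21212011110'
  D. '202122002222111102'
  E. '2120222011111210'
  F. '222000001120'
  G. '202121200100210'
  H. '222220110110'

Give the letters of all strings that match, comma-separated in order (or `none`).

A → match
B. '2202200110' → match
C. '21212011110' → match
D → no match — must end with '0'
E → match
F. '222000001120' → match
G → match
H. '222220110110' → match

A, B, C, E, F, G, H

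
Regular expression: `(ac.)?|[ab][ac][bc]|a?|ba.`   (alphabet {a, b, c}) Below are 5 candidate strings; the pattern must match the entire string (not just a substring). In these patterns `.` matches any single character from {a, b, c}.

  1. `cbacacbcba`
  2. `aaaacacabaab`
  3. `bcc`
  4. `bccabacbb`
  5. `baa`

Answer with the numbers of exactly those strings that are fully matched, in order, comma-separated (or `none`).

1 → no match
2 → no match
3 → match
4 → no match
5 → match

3, 5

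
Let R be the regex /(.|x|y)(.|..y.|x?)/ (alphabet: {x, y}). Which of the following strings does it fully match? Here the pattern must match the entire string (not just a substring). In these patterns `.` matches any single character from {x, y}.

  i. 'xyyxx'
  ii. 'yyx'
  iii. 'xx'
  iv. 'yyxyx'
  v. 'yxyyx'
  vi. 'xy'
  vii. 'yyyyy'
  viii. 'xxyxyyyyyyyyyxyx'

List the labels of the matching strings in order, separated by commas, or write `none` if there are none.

iii, iv, v, vi, vii

i → no match
ii → no match
iii → match
iv → match
v → match
vi → match
vii → match
viii → no match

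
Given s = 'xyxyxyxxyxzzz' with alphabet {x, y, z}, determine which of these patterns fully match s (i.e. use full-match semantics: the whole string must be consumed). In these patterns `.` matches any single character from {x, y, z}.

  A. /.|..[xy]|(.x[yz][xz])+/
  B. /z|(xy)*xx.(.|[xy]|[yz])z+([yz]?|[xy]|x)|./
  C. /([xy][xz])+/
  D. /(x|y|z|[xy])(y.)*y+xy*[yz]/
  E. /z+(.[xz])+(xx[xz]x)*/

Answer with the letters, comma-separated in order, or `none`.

A → no match
B → match
C → no match
D → no match
E → no match — must start with 'z'

B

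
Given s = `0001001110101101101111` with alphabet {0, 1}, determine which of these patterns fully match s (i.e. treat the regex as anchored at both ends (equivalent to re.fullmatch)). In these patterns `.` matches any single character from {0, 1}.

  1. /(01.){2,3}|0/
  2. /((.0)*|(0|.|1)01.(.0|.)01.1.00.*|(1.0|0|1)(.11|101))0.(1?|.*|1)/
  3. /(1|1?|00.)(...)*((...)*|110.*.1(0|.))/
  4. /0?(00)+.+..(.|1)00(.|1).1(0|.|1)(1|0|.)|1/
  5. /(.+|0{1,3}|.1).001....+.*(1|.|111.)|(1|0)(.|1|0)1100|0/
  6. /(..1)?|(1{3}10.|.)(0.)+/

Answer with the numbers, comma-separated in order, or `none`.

1 → no match
2 → match
3 → match
4 → no match
5 → match
6 → no match

2, 3, 5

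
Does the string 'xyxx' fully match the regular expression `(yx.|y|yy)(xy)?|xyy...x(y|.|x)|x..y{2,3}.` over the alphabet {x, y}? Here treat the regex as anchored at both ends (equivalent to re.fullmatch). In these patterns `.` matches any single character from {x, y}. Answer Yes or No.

No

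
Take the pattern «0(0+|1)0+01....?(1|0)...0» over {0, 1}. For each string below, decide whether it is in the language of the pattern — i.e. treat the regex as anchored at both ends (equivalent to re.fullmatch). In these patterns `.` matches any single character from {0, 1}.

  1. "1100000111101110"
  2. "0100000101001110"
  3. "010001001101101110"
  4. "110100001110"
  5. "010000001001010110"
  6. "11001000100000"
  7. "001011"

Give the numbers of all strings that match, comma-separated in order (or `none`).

1 → no match — must start with "0"
2 → match
3 → no match
4. "110100001110" → no match — must start with "0"
5 → match
6 → no match — must start with "0"
7. "001011" → no match — must end with "0"

2, 5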